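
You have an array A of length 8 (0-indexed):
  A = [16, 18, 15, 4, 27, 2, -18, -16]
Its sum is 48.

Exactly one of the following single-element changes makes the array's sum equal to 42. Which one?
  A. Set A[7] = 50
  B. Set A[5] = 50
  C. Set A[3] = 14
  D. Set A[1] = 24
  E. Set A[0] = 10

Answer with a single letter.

Option A: A[7] -16->50, delta=66, new_sum=48+(66)=114
Option B: A[5] 2->50, delta=48, new_sum=48+(48)=96
Option C: A[3] 4->14, delta=10, new_sum=48+(10)=58
Option D: A[1] 18->24, delta=6, new_sum=48+(6)=54
Option E: A[0] 16->10, delta=-6, new_sum=48+(-6)=42 <-- matches target

Answer: E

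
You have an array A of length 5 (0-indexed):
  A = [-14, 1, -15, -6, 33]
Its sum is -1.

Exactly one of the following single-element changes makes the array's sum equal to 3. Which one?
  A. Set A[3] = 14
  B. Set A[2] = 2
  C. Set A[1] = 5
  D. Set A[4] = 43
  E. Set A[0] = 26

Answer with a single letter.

Answer: C

Derivation:
Option A: A[3] -6->14, delta=20, new_sum=-1+(20)=19
Option B: A[2] -15->2, delta=17, new_sum=-1+(17)=16
Option C: A[1] 1->5, delta=4, new_sum=-1+(4)=3 <-- matches target
Option D: A[4] 33->43, delta=10, new_sum=-1+(10)=9
Option E: A[0] -14->26, delta=40, new_sum=-1+(40)=39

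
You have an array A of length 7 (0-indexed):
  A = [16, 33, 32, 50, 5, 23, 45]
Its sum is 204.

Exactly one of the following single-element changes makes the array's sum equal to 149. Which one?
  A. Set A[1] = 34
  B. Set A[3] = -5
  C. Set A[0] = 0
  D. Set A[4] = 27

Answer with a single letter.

Answer: B

Derivation:
Option A: A[1] 33->34, delta=1, new_sum=204+(1)=205
Option B: A[3] 50->-5, delta=-55, new_sum=204+(-55)=149 <-- matches target
Option C: A[0] 16->0, delta=-16, new_sum=204+(-16)=188
Option D: A[4] 5->27, delta=22, new_sum=204+(22)=226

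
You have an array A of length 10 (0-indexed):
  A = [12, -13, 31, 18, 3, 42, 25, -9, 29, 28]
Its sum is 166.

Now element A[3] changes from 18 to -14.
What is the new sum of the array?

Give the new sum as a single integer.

Answer: 134

Derivation:
Old value at index 3: 18
New value at index 3: -14
Delta = -14 - 18 = -32
New sum = old_sum + delta = 166 + (-32) = 134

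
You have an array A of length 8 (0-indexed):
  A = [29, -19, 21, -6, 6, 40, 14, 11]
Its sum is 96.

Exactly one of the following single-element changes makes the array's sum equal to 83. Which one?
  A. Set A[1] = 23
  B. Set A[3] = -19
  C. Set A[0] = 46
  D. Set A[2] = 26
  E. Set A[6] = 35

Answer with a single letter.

Answer: B

Derivation:
Option A: A[1] -19->23, delta=42, new_sum=96+(42)=138
Option B: A[3] -6->-19, delta=-13, new_sum=96+(-13)=83 <-- matches target
Option C: A[0] 29->46, delta=17, new_sum=96+(17)=113
Option D: A[2] 21->26, delta=5, new_sum=96+(5)=101
Option E: A[6] 14->35, delta=21, new_sum=96+(21)=117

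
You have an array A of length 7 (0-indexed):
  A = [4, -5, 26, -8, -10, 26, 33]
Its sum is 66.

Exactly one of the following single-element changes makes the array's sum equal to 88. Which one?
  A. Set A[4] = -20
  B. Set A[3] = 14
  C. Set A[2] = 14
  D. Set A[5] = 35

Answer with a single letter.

Option A: A[4] -10->-20, delta=-10, new_sum=66+(-10)=56
Option B: A[3] -8->14, delta=22, new_sum=66+(22)=88 <-- matches target
Option C: A[2] 26->14, delta=-12, new_sum=66+(-12)=54
Option D: A[5] 26->35, delta=9, new_sum=66+(9)=75

Answer: B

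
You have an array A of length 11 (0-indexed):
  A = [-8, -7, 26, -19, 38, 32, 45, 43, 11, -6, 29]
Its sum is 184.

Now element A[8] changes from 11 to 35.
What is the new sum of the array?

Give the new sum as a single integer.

Old value at index 8: 11
New value at index 8: 35
Delta = 35 - 11 = 24
New sum = old_sum + delta = 184 + (24) = 208

Answer: 208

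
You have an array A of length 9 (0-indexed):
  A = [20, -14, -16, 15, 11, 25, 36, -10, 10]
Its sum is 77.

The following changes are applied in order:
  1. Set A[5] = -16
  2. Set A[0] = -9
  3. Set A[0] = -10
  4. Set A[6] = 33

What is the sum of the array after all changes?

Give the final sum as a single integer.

Answer: 3

Derivation:
Initial sum: 77
Change 1: A[5] 25 -> -16, delta = -41, sum = 36
Change 2: A[0] 20 -> -9, delta = -29, sum = 7
Change 3: A[0] -9 -> -10, delta = -1, sum = 6
Change 4: A[6] 36 -> 33, delta = -3, sum = 3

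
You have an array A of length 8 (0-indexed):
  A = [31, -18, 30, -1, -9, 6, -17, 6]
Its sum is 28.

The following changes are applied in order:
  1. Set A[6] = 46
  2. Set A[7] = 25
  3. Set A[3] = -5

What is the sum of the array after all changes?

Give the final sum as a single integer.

Answer: 106

Derivation:
Initial sum: 28
Change 1: A[6] -17 -> 46, delta = 63, sum = 91
Change 2: A[7] 6 -> 25, delta = 19, sum = 110
Change 3: A[3] -1 -> -5, delta = -4, sum = 106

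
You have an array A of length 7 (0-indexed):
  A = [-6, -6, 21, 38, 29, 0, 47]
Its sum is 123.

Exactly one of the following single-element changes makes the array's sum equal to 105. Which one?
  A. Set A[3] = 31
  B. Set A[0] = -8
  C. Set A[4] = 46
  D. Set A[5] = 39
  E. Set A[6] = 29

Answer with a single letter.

Answer: E

Derivation:
Option A: A[3] 38->31, delta=-7, new_sum=123+(-7)=116
Option B: A[0] -6->-8, delta=-2, new_sum=123+(-2)=121
Option C: A[4] 29->46, delta=17, new_sum=123+(17)=140
Option D: A[5] 0->39, delta=39, new_sum=123+(39)=162
Option E: A[6] 47->29, delta=-18, new_sum=123+(-18)=105 <-- matches target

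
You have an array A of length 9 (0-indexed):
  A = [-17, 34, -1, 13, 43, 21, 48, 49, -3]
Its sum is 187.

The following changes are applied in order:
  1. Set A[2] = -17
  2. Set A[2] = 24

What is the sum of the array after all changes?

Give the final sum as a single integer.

Answer: 212

Derivation:
Initial sum: 187
Change 1: A[2] -1 -> -17, delta = -16, sum = 171
Change 2: A[2] -17 -> 24, delta = 41, sum = 212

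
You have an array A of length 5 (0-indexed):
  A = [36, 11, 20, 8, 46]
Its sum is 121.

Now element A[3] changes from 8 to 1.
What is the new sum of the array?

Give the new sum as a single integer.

Answer: 114

Derivation:
Old value at index 3: 8
New value at index 3: 1
Delta = 1 - 8 = -7
New sum = old_sum + delta = 121 + (-7) = 114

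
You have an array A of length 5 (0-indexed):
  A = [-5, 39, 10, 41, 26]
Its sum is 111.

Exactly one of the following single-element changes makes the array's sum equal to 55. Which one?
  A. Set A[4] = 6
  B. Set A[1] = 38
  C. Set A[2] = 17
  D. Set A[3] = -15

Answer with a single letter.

Answer: D

Derivation:
Option A: A[4] 26->6, delta=-20, new_sum=111+(-20)=91
Option B: A[1] 39->38, delta=-1, new_sum=111+(-1)=110
Option C: A[2] 10->17, delta=7, new_sum=111+(7)=118
Option D: A[3] 41->-15, delta=-56, new_sum=111+(-56)=55 <-- matches target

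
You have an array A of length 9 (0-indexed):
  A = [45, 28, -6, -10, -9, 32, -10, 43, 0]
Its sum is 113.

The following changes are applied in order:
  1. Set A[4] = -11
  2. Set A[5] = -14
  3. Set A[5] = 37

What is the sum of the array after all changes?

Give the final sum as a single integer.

Initial sum: 113
Change 1: A[4] -9 -> -11, delta = -2, sum = 111
Change 2: A[5] 32 -> -14, delta = -46, sum = 65
Change 3: A[5] -14 -> 37, delta = 51, sum = 116

Answer: 116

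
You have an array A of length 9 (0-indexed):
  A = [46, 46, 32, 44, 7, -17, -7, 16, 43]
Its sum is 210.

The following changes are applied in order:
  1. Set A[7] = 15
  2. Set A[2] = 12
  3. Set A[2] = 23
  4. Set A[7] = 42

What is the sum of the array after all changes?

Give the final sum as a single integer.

Initial sum: 210
Change 1: A[7] 16 -> 15, delta = -1, sum = 209
Change 2: A[2] 32 -> 12, delta = -20, sum = 189
Change 3: A[2] 12 -> 23, delta = 11, sum = 200
Change 4: A[7] 15 -> 42, delta = 27, sum = 227

Answer: 227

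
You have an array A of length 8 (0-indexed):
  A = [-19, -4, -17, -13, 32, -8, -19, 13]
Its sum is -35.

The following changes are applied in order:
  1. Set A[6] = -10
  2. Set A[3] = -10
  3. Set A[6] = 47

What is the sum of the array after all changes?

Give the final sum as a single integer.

Initial sum: -35
Change 1: A[6] -19 -> -10, delta = 9, sum = -26
Change 2: A[3] -13 -> -10, delta = 3, sum = -23
Change 3: A[6] -10 -> 47, delta = 57, sum = 34

Answer: 34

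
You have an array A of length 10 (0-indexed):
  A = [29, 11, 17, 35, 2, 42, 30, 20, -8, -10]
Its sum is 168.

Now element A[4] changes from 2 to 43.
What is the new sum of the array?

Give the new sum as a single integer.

Old value at index 4: 2
New value at index 4: 43
Delta = 43 - 2 = 41
New sum = old_sum + delta = 168 + (41) = 209

Answer: 209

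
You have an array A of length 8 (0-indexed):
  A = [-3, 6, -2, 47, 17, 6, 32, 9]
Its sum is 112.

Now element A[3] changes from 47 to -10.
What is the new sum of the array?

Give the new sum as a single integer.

Old value at index 3: 47
New value at index 3: -10
Delta = -10 - 47 = -57
New sum = old_sum + delta = 112 + (-57) = 55

Answer: 55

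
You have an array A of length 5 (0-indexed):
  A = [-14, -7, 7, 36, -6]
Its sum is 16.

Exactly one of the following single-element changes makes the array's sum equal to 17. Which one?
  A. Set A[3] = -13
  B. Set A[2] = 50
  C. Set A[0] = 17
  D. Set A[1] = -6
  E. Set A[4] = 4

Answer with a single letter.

Option A: A[3] 36->-13, delta=-49, new_sum=16+(-49)=-33
Option B: A[2] 7->50, delta=43, new_sum=16+(43)=59
Option C: A[0] -14->17, delta=31, new_sum=16+(31)=47
Option D: A[1] -7->-6, delta=1, new_sum=16+(1)=17 <-- matches target
Option E: A[4] -6->4, delta=10, new_sum=16+(10)=26

Answer: D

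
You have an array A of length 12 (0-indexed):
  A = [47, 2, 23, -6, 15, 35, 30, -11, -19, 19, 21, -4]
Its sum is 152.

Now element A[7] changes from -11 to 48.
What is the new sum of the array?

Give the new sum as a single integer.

Answer: 211

Derivation:
Old value at index 7: -11
New value at index 7: 48
Delta = 48 - -11 = 59
New sum = old_sum + delta = 152 + (59) = 211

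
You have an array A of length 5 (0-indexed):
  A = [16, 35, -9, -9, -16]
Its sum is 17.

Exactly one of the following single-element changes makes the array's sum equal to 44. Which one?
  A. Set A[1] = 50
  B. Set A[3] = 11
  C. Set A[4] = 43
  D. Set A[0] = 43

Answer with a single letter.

Option A: A[1] 35->50, delta=15, new_sum=17+(15)=32
Option B: A[3] -9->11, delta=20, new_sum=17+(20)=37
Option C: A[4] -16->43, delta=59, new_sum=17+(59)=76
Option D: A[0] 16->43, delta=27, new_sum=17+(27)=44 <-- matches target

Answer: D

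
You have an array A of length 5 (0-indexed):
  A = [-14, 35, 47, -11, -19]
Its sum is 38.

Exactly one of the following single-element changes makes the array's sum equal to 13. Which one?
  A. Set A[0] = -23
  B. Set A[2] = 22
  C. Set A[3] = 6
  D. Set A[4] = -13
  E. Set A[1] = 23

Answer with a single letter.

Answer: B

Derivation:
Option A: A[0] -14->-23, delta=-9, new_sum=38+(-9)=29
Option B: A[2] 47->22, delta=-25, new_sum=38+(-25)=13 <-- matches target
Option C: A[3] -11->6, delta=17, new_sum=38+(17)=55
Option D: A[4] -19->-13, delta=6, new_sum=38+(6)=44
Option E: A[1] 35->23, delta=-12, new_sum=38+(-12)=26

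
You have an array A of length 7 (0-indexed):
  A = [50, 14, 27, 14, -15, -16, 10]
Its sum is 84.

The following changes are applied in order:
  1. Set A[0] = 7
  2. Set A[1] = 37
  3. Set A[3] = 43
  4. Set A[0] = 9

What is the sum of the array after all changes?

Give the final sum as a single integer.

Answer: 95

Derivation:
Initial sum: 84
Change 1: A[0] 50 -> 7, delta = -43, sum = 41
Change 2: A[1] 14 -> 37, delta = 23, sum = 64
Change 3: A[3] 14 -> 43, delta = 29, sum = 93
Change 4: A[0] 7 -> 9, delta = 2, sum = 95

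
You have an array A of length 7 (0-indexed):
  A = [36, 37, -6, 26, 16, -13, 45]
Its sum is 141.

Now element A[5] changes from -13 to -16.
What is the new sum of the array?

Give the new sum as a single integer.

Old value at index 5: -13
New value at index 5: -16
Delta = -16 - -13 = -3
New sum = old_sum + delta = 141 + (-3) = 138

Answer: 138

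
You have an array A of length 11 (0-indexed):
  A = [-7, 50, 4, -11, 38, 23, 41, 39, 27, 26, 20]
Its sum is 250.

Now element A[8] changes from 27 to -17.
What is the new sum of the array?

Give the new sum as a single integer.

Answer: 206

Derivation:
Old value at index 8: 27
New value at index 8: -17
Delta = -17 - 27 = -44
New sum = old_sum + delta = 250 + (-44) = 206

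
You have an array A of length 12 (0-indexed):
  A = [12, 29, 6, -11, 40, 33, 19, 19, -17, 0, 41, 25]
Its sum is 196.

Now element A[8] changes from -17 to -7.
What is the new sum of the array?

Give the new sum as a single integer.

Old value at index 8: -17
New value at index 8: -7
Delta = -7 - -17 = 10
New sum = old_sum + delta = 196 + (10) = 206

Answer: 206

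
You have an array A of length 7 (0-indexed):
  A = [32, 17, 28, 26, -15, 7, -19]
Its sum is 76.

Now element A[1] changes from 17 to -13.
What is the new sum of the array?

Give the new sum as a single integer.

Answer: 46

Derivation:
Old value at index 1: 17
New value at index 1: -13
Delta = -13 - 17 = -30
New sum = old_sum + delta = 76 + (-30) = 46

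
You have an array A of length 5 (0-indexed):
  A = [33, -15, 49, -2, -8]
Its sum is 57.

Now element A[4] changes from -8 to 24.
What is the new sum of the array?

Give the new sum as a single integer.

Answer: 89

Derivation:
Old value at index 4: -8
New value at index 4: 24
Delta = 24 - -8 = 32
New sum = old_sum + delta = 57 + (32) = 89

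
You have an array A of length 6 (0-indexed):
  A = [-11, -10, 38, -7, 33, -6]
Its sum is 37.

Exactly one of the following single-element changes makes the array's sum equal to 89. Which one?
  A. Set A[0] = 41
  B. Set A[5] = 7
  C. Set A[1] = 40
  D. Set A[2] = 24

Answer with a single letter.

Option A: A[0] -11->41, delta=52, new_sum=37+(52)=89 <-- matches target
Option B: A[5] -6->7, delta=13, new_sum=37+(13)=50
Option C: A[1] -10->40, delta=50, new_sum=37+(50)=87
Option D: A[2] 38->24, delta=-14, new_sum=37+(-14)=23

Answer: A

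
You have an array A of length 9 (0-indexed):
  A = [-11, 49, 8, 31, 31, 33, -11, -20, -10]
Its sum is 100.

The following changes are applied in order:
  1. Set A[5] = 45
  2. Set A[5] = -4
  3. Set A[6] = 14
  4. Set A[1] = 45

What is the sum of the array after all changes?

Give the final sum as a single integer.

Initial sum: 100
Change 1: A[5] 33 -> 45, delta = 12, sum = 112
Change 2: A[5] 45 -> -4, delta = -49, sum = 63
Change 3: A[6] -11 -> 14, delta = 25, sum = 88
Change 4: A[1] 49 -> 45, delta = -4, sum = 84

Answer: 84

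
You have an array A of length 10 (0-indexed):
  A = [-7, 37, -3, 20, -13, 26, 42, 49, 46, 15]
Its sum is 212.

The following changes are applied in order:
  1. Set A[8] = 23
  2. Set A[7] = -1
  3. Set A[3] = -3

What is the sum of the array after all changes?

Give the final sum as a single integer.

Answer: 116

Derivation:
Initial sum: 212
Change 1: A[8] 46 -> 23, delta = -23, sum = 189
Change 2: A[7] 49 -> -1, delta = -50, sum = 139
Change 3: A[3] 20 -> -3, delta = -23, sum = 116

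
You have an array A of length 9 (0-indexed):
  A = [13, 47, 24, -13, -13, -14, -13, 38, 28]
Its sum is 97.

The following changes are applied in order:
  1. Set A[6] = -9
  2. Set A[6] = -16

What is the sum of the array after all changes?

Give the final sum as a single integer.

Answer: 94

Derivation:
Initial sum: 97
Change 1: A[6] -13 -> -9, delta = 4, sum = 101
Change 2: A[6] -9 -> -16, delta = -7, sum = 94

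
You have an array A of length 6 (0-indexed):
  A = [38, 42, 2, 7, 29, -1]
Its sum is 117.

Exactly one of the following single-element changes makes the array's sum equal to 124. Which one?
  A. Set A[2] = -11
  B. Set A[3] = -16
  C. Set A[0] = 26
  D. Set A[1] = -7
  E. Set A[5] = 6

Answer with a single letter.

Answer: E

Derivation:
Option A: A[2] 2->-11, delta=-13, new_sum=117+(-13)=104
Option B: A[3] 7->-16, delta=-23, new_sum=117+(-23)=94
Option C: A[0] 38->26, delta=-12, new_sum=117+(-12)=105
Option D: A[1] 42->-7, delta=-49, new_sum=117+(-49)=68
Option E: A[5] -1->6, delta=7, new_sum=117+(7)=124 <-- matches target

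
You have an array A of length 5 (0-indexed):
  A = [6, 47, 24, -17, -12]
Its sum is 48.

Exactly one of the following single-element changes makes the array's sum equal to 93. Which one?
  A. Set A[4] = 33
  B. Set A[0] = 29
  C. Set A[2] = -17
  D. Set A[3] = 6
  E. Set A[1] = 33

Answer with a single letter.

Option A: A[4] -12->33, delta=45, new_sum=48+(45)=93 <-- matches target
Option B: A[0] 6->29, delta=23, new_sum=48+(23)=71
Option C: A[2] 24->-17, delta=-41, new_sum=48+(-41)=7
Option D: A[3] -17->6, delta=23, new_sum=48+(23)=71
Option E: A[1] 47->33, delta=-14, new_sum=48+(-14)=34

Answer: A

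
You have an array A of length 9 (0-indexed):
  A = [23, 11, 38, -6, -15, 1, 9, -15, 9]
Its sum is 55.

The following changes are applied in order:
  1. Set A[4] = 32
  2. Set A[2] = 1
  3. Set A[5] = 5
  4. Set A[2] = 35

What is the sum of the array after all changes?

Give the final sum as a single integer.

Answer: 103

Derivation:
Initial sum: 55
Change 1: A[4] -15 -> 32, delta = 47, sum = 102
Change 2: A[2] 38 -> 1, delta = -37, sum = 65
Change 3: A[5] 1 -> 5, delta = 4, sum = 69
Change 4: A[2] 1 -> 35, delta = 34, sum = 103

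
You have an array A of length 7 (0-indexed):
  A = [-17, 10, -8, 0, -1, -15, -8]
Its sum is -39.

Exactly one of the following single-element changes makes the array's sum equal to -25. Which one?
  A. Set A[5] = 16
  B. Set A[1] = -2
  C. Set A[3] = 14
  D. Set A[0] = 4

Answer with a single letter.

Answer: C

Derivation:
Option A: A[5] -15->16, delta=31, new_sum=-39+(31)=-8
Option B: A[1] 10->-2, delta=-12, new_sum=-39+(-12)=-51
Option C: A[3] 0->14, delta=14, new_sum=-39+(14)=-25 <-- matches target
Option D: A[0] -17->4, delta=21, new_sum=-39+(21)=-18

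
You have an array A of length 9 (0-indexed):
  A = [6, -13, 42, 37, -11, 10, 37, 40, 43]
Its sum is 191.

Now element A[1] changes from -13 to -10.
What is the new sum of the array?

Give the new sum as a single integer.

Old value at index 1: -13
New value at index 1: -10
Delta = -10 - -13 = 3
New sum = old_sum + delta = 191 + (3) = 194

Answer: 194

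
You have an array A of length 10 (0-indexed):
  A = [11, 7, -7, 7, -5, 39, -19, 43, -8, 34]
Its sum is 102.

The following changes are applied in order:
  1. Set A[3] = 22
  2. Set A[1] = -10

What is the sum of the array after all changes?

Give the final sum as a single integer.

Initial sum: 102
Change 1: A[3] 7 -> 22, delta = 15, sum = 117
Change 2: A[1] 7 -> -10, delta = -17, sum = 100

Answer: 100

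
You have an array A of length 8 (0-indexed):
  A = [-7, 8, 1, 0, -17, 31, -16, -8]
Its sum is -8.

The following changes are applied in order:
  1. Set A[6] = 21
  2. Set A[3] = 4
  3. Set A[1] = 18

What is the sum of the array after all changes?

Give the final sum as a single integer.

Initial sum: -8
Change 1: A[6] -16 -> 21, delta = 37, sum = 29
Change 2: A[3] 0 -> 4, delta = 4, sum = 33
Change 3: A[1] 8 -> 18, delta = 10, sum = 43

Answer: 43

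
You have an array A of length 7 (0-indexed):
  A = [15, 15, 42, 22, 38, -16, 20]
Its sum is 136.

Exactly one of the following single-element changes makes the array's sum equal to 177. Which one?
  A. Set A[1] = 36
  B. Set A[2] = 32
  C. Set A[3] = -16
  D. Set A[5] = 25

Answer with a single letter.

Option A: A[1] 15->36, delta=21, new_sum=136+(21)=157
Option B: A[2] 42->32, delta=-10, new_sum=136+(-10)=126
Option C: A[3] 22->-16, delta=-38, new_sum=136+(-38)=98
Option D: A[5] -16->25, delta=41, new_sum=136+(41)=177 <-- matches target

Answer: D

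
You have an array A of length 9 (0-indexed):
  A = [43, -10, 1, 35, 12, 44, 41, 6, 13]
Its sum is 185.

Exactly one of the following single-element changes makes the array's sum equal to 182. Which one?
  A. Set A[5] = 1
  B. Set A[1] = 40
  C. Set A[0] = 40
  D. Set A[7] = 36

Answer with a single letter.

Answer: C

Derivation:
Option A: A[5] 44->1, delta=-43, new_sum=185+(-43)=142
Option B: A[1] -10->40, delta=50, new_sum=185+(50)=235
Option C: A[0] 43->40, delta=-3, new_sum=185+(-3)=182 <-- matches target
Option D: A[7] 6->36, delta=30, new_sum=185+(30)=215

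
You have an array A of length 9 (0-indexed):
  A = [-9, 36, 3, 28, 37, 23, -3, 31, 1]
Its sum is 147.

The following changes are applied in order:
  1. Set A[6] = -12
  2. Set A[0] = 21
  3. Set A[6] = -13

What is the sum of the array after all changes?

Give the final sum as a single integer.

Initial sum: 147
Change 1: A[6] -3 -> -12, delta = -9, sum = 138
Change 2: A[0] -9 -> 21, delta = 30, sum = 168
Change 3: A[6] -12 -> -13, delta = -1, sum = 167

Answer: 167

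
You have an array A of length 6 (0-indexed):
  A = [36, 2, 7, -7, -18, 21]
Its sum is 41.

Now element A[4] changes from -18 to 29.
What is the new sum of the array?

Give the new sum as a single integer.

Answer: 88

Derivation:
Old value at index 4: -18
New value at index 4: 29
Delta = 29 - -18 = 47
New sum = old_sum + delta = 41 + (47) = 88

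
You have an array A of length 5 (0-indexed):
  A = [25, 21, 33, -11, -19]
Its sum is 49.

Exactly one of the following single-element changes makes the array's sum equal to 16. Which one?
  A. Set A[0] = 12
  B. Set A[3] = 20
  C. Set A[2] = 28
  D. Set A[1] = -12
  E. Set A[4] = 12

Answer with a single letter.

Option A: A[0] 25->12, delta=-13, new_sum=49+(-13)=36
Option B: A[3] -11->20, delta=31, new_sum=49+(31)=80
Option C: A[2] 33->28, delta=-5, new_sum=49+(-5)=44
Option D: A[1] 21->-12, delta=-33, new_sum=49+(-33)=16 <-- matches target
Option E: A[4] -19->12, delta=31, new_sum=49+(31)=80

Answer: D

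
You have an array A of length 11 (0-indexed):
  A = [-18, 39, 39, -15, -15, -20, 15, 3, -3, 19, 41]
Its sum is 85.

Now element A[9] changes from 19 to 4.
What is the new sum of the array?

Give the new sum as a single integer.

Answer: 70

Derivation:
Old value at index 9: 19
New value at index 9: 4
Delta = 4 - 19 = -15
New sum = old_sum + delta = 85 + (-15) = 70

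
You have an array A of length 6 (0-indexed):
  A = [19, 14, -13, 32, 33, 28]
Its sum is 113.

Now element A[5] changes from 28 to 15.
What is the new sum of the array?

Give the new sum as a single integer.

Old value at index 5: 28
New value at index 5: 15
Delta = 15 - 28 = -13
New sum = old_sum + delta = 113 + (-13) = 100

Answer: 100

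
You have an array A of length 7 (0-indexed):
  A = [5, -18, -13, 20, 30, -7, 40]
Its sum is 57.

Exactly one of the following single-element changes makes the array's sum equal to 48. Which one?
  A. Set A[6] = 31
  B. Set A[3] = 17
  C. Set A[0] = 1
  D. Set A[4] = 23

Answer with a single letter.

Answer: A

Derivation:
Option A: A[6] 40->31, delta=-9, new_sum=57+(-9)=48 <-- matches target
Option B: A[3] 20->17, delta=-3, new_sum=57+(-3)=54
Option C: A[0] 5->1, delta=-4, new_sum=57+(-4)=53
Option D: A[4] 30->23, delta=-7, new_sum=57+(-7)=50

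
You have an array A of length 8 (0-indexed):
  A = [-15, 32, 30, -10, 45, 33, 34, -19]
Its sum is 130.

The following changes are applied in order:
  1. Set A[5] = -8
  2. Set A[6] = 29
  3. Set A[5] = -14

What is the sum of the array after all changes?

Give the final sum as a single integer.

Answer: 78

Derivation:
Initial sum: 130
Change 1: A[5] 33 -> -8, delta = -41, sum = 89
Change 2: A[6] 34 -> 29, delta = -5, sum = 84
Change 3: A[5] -8 -> -14, delta = -6, sum = 78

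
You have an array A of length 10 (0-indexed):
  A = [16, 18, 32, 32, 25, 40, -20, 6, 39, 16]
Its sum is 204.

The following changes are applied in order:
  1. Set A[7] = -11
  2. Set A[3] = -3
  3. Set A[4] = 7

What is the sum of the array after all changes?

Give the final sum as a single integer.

Initial sum: 204
Change 1: A[7] 6 -> -11, delta = -17, sum = 187
Change 2: A[3] 32 -> -3, delta = -35, sum = 152
Change 3: A[4] 25 -> 7, delta = -18, sum = 134

Answer: 134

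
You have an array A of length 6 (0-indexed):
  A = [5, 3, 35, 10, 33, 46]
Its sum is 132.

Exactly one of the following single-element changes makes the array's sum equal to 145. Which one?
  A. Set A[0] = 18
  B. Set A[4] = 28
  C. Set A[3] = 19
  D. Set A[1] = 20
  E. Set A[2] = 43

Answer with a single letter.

Answer: A

Derivation:
Option A: A[0] 5->18, delta=13, new_sum=132+(13)=145 <-- matches target
Option B: A[4] 33->28, delta=-5, new_sum=132+(-5)=127
Option C: A[3] 10->19, delta=9, new_sum=132+(9)=141
Option D: A[1] 3->20, delta=17, new_sum=132+(17)=149
Option E: A[2] 35->43, delta=8, new_sum=132+(8)=140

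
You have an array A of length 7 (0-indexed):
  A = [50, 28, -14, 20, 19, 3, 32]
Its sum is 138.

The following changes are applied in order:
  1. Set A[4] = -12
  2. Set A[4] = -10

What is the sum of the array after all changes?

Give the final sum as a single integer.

Answer: 109

Derivation:
Initial sum: 138
Change 1: A[4] 19 -> -12, delta = -31, sum = 107
Change 2: A[4] -12 -> -10, delta = 2, sum = 109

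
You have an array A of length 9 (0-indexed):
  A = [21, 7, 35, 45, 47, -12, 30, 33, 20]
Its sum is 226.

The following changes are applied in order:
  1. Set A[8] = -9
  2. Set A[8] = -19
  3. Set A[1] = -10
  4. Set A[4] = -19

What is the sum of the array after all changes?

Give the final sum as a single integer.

Initial sum: 226
Change 1: A[8] 20 -> -9, delta = -29, sum = 197
Change 2: A[8] -9 -> -19, delta = -10, sum = 187
Change 3: A[1] 7 -> -10, delta = -17, sum = 170
Change 4: A[4] 47 -> -19, delta = -66, sum = 104

Answer: 104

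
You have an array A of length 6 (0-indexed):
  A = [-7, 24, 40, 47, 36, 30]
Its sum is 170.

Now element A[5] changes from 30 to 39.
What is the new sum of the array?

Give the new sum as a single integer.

Answer: 179

Derivation:
Old value at index 5: 30
New value at index 5: 39
Delta = 39 - 30 = 9
New sum = old_sum + delta = 170 + (9) = 179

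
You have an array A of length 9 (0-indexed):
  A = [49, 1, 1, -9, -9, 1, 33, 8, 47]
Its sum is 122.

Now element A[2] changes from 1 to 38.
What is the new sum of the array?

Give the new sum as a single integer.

Old value at index 2: 1
New value at index 2: 38
Delta = 38 - 1 = 37
New sum = old_sum + delta = 122 + (37) = 159

Answer: 159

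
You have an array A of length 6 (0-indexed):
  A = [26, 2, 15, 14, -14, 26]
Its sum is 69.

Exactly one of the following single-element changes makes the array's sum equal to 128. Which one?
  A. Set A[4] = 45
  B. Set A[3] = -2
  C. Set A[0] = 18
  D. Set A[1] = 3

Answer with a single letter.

Answer: A

Derivation:
Option A: A[4] -14->45, delta=59, new_sum=69+(59)=128 <-- matches target
Option B: A[3] 14->-2, delta=-16, new_sum=69+(-16)=53
Option C: A[0] 26->18, delta=-8, new_sum=69+(-8)=61
Option D: A[1] 2->3, delta=1, new_sum=69+(1)=70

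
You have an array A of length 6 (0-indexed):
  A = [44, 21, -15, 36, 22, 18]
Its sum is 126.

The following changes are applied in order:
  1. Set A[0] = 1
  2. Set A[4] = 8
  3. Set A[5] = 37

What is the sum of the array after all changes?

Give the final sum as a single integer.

Answer: 88

Derivation:
Initial sum: 126
Change 1: A[0] 44 -> 1, delta = -43, sum = 83
Change 2: A[4] 22 -> 8, delta = -14, sum = 69
Change 3: A[5] 18 -> 37, delta = 19, sum = 88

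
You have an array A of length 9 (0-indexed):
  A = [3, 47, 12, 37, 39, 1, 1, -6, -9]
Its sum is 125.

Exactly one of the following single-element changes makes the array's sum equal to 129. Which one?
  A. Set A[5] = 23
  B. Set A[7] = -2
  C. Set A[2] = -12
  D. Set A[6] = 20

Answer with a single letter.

Answer: B

Derivation:
Option A: A[5] 1->23, delta=22, new_sum=125+(22)=147
Option B: A[7] -6->-2, delta=4, new_sum=125+(4)=129 <-- matches target
Option C: A[2] 12->-12, delta=-24, new_sum=125+(-24)=101
Option D: A[6] 1->20, delta=19, new_sum=125+(19)=144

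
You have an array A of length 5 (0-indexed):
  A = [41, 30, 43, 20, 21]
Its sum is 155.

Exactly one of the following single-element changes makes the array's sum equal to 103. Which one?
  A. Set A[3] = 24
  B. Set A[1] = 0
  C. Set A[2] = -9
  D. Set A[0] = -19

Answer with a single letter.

Option A: A[3] 20->24, delta=4, new_sum=155+(4)=159
Option B: A[1] 30->0, delta=-30, new_sum=155+(-30)=125
Option C: A[2] 43->-9, delta=-52, new_sum=155+(-52)=103 <-- matches target
Option D: A[0] 41->-19, delta=-60, new_sum=155+(-60)=95

Answer: C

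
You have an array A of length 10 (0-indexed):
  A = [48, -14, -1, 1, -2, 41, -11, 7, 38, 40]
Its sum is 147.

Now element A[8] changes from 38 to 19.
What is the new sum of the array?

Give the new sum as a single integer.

Old value at index 8: 38
New value at index 8: 19
Delta = 19 - 38 = -19
New sum = old_sum + delta = 147 + (-19) = 128

Answer: 128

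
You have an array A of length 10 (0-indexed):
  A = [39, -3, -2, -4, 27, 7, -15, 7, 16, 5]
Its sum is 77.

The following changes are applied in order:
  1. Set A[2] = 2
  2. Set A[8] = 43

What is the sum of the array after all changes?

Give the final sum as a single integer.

Initial sum: 77
Change 1: A[2] -2 -> 2, delta = 4, sum = 81
Change 2: A[8] 16 -> 43, delta = 27, sum = 108

Answer: 108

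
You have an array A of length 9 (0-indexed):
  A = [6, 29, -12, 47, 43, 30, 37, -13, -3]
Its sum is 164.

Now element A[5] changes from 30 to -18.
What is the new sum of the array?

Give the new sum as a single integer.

Old value at index 5: 30
New value at index 5: -18
Delta = -18 - 30 = -48
New sum = old_sum + delta = 164 + (-48) = 116

Answer: 116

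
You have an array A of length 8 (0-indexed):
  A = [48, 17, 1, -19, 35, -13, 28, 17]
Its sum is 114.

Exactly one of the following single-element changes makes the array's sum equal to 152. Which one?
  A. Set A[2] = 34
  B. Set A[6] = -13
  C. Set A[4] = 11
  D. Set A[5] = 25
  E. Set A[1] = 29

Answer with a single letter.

Answer: D

Derivation:
Option A: A[2] 1->34, delta=33, new_sum=114+(33)=147
Option B: A[6] 28->-13, delta=-41, new_sum=114+(-41)=73
Option C: A[4] 35->11, delta=-24, new_sum=114+(-24)=90
Option D: A[5] -13->25, delta=38, new_sum=114+(38)=152 <-- matches target
Option E: A[1] 17->29, delta=12, new_sum=114+(12)=126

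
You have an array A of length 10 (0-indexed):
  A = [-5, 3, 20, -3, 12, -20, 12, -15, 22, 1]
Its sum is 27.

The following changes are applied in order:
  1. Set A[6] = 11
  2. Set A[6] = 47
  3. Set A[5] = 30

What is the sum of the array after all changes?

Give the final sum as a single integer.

Answer: 112

Derivation:
Initial sum: 27
Change 1: A[6] 12 -> 11, delta = -1, sum = 26
Change 2: A[6] 11 -> 47, delta = 36, sum = 62
Change 3: A[5] -20 -> 30, delta = 50, sum = 112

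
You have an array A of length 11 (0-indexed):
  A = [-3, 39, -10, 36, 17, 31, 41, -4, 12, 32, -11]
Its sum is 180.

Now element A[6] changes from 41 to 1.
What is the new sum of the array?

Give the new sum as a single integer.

Old value at index 6: 41
New value at index 6: 1
Delta = 1 - 41 = -40
New sum = old_sum + delta = 180 + (-40) = 140

Answer: 140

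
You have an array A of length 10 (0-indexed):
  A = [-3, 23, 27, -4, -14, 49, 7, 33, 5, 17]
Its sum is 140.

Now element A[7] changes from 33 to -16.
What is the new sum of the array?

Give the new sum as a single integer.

Old value at index 7: 33
New value at index 7: -16
Delta = -16 - 33 = -49
New sum = old_sum + delta = 140 + (-49) = 91

Answer: 91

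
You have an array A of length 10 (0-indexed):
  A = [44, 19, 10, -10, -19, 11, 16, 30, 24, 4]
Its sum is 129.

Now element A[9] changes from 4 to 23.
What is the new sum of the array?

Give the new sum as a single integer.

Old value at index 9: 4
New value at index 9: 23
Delta = 23 - 4 = 19
New sum = old_sum + delta = 129 + (19) = 148

Answer: 148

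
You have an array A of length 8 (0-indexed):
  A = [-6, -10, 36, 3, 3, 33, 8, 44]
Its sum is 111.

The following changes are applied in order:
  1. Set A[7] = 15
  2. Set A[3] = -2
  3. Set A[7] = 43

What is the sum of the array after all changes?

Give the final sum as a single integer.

Answer: 105

Derivation:
Initial sum: 111
Change 1: A[7] 44 -> 15, delta = -29, sum = 82
Change 2: A[3] 3 -> -2, delta = -5, sum = 77
Change 3: A[7] 15 -> 43, delta = 28, sum = 105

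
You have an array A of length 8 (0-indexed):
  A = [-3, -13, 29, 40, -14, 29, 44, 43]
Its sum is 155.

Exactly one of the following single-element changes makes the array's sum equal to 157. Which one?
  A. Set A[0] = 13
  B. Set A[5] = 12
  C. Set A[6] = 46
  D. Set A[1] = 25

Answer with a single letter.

Answer: C

Derivation:
Option A: A[0] -3->13, delta=16, new_sum=155+(16)=171
Option B: A[5] 29->12, delta=-17, new_sum=155+(-17)=138
Option C: A[6] 44->46, delta=2, new_sum=155+(2)=157 <-- matches target
Option D: A[1] -13->25, delta=38, new_sum=155+(38)=193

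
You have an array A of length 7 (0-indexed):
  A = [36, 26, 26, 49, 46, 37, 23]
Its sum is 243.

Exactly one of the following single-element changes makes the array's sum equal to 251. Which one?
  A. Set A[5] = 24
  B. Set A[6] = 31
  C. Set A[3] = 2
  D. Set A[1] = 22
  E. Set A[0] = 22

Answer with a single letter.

Option A: A[5] 37->24, delta=-13, new_sum=243+(-13)=230
Option B: A[6] 23->31, delta=8, new_sum=243+(8)=251 <-- matches target
Option C: A[3] 49->2, delta=-47, new_sum=243+(-47)=196
Option D: A[1] 26->22, delta=-4, new_sum=243+(-4)=239
Option E: A[0] 36->22, delta=-14, new_sum=243+(-14)=229

Answer: B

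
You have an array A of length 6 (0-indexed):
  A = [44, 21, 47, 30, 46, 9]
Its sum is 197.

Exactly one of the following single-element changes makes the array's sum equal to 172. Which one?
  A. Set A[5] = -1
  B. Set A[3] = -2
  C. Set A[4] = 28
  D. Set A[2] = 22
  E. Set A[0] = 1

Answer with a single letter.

Option A: A[5] 9->-1, delta=-10, new_sum=197+(-10)=187
Option B: A[3] 30->-2, delta=-32, new_sum=197+(-32)=165
Option C: A[4] 46->28, delta=-18, new_sum=197+(-18)=179
Option D: A[2] 47->22, delta=-25, new_sum=197+(-25)=172 <-- matches target
Option E: A[0] 44->1, delta=-43, new_sum=197+(-43)=154

Answer: D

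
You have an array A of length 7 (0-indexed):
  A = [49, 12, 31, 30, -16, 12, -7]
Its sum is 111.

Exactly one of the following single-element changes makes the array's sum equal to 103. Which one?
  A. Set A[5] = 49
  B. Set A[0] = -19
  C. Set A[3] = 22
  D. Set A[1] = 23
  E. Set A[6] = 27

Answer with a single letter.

Option A: A[5] 12->49, delta=37, new_sum=111+(37)=148
Option B: A[0] 49->-19, delta=-68, new_sum=111+(-68)=43
Option C: A[3] 30->22, delta=-8, new_sum=111+(-8)=103 <-- matches target
Option D: A[1] 12->23, delta=11, new_sum=111+(11)=122
Option E: A[6] -7->27, delta=34, new_sum=111+(34)=145

Answer: C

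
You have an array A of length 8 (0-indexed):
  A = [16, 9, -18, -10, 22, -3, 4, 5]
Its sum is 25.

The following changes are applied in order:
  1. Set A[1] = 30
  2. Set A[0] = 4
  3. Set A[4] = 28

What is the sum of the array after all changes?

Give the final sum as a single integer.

Initial sum: 25
Change 1: A[1] 9 -> 30, delta = 21, sum = 46
Change 2: A[0] 16 -> 4, delta = -12, sum = 34
Change 3: A[4] 22 -> 28, delta = 6, sum = 40

Answer: 40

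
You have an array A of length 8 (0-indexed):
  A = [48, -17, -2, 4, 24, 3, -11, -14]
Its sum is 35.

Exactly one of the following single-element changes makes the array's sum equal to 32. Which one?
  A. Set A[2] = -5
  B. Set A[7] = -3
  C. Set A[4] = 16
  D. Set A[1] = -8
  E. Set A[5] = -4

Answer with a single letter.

Answer: A

Derivation:
Option A: A[2] -2->-5, delta=-3, new_sum=35+(-3)=32 <-- matches target
Option B: A[7] -14->-3, delta=11, new_sum=35+(11)=46
Option C: A[4] 24->16, delta=-8, new_sum=35+(-8)=27
Option D: A[1] -17->-8, delta=9, new_sum=35+(9)=44
Option E: A[5] 3->-4, delta=-7, new_sum=35+(-7)=28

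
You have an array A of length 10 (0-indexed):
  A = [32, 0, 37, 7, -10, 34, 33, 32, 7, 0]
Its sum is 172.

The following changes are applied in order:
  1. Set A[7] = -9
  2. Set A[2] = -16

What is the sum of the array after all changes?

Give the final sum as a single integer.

Answer: 78

Derivation:
Initial sum: 172
Change 1: A[7] 32 -> -9, delta = -41, sum = 131
Change 2: A[2] 37 -> -16, delta = -53, sum = 78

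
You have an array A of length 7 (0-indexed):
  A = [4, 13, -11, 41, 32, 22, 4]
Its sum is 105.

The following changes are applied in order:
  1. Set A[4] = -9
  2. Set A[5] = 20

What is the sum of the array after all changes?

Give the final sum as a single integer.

Initial sum: 105
Change 1: A[4] 32 -> -9, delta = -41, sum = 64
Change 2: A[5] 22 -> 20, delta = -2, sum = 62

Answer: 62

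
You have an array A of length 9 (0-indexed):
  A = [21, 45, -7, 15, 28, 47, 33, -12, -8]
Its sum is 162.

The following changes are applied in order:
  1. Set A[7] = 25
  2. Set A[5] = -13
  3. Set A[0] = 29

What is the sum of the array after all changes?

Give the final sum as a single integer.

Answer: 147

Derivation:
Initial sum: 162
Change 1: A[7] -12 -> 25, delta = 37, sum = 199
Change 2: A[5] 47 -> -13, delta = -60, sum = 139
Change 3: A[0] 21 -> 29, delta = 8, sum = 147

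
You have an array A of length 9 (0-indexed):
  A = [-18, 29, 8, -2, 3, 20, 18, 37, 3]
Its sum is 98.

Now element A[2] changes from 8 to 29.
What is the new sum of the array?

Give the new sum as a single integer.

Old value at index 2: 8
New value at index 2: 29
Delta = 29 - 8 = 21
New sum = old_sum + delta = 98 + (21) = 119

Answer: 119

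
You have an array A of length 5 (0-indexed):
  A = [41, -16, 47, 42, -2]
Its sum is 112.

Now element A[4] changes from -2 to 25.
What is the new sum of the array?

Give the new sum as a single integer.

Old value at index 4: -2
New value at index 4: 25
Delta = 25 - -2 = 27
New sum = old_sum + delta = 112 + (27) = 139

Answer: 139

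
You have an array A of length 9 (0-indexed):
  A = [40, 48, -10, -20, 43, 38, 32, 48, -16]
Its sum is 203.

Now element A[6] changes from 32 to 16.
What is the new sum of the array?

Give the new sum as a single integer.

Old value at index 6: 32
New value at index 6: 16
Delta = 16 - 32 = -16
New sum = old_sum + delta = 203 + (-16) = 187

Answer: 187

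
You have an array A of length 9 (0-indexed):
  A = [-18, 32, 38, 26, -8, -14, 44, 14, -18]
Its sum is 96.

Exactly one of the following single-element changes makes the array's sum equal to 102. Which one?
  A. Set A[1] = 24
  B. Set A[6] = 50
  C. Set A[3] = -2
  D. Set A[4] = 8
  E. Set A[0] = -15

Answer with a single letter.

Answer: B

Derivation:
Option A: A[1] 32->24, delta=-8, new_sum=96+(-8)=88
Option B: A[6] 44->50, delta=6, new_sum=96+(6)=102 <-- matches target
Option C: A[3] 26->-2, delta=-28, new_sum=96+(-28)=68
Option D: A[4] -8->8, delta=16, new_sum=96+(16)=112
Option E: A[0] -18->-15, delta=3, new_sum=96+(3)=99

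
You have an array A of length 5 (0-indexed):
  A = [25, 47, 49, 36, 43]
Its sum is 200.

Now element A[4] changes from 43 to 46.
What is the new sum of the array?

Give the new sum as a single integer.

Answer: 203

Derivation:
Old value at index 4: 43
New value at index 4: 46
Delta = 46 - 43 = 3
New sum = old_sum + delta = 200 + (3) = 203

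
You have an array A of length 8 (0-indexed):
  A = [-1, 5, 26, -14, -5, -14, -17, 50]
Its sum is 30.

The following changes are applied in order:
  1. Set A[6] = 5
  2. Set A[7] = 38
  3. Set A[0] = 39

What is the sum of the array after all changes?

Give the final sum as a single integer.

Initial sum: 30
Change 1: A[6] -17 -> 5, delta = 22, sum = 52
Change 2: A[7] 50 -> 38, delta = -12, sum = 40
Change 3: A[0] -1 -> 39, delta = 40, sum = 80

Answer: 80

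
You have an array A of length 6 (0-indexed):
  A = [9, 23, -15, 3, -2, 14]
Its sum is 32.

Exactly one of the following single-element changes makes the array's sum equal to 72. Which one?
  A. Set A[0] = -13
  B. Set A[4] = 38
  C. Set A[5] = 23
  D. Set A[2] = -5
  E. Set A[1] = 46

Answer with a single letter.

Answer: B

Derivation:
Option A: A[0] 9->-13, delta=-22, new_sum=32+(-22)=10
Option B: A[4] -2->38, delta=40, new_sum=32+(40)=72 <-- matches target
Option C: A[5] 14->23, delta=9, new_sum=32+(9)=41
Option D: A[2] -15->-5, delta=10, new_sum=32+(10)=42
Option E: A[1] 23->46, delta=23, new_sum=32+(23)=55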